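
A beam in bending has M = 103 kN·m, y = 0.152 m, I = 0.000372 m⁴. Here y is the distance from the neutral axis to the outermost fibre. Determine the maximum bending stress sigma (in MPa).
Model: a beam in bending, so sigma = (M·y) / I.
Convert to SI units:
  M = 103 kN·m = 103000 N·m
Substitute:
  sigma = (103000 × 0.152) / 0.000372
  sigma = 4.209 × 10⁷ Pa
Convert: sigma = 4.209 × 10⁷ Pa = 42.09 MPa
Final answer: sigma = 42.09 MPa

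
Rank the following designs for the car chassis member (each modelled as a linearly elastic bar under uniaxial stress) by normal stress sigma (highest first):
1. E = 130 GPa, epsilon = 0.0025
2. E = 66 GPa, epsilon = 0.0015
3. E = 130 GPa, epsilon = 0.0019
Model: a linearly elastic bar under uniaxial stress, so sigma = E·epsilon (SI units).
  Case 1: sigma = (1.3 × 10¹¹) × 0.0025 = 3.25 × 10⁸ Pa = 325 MPa
  Case 2: sigma = (6.6 × 10¹⁰) × 0.0015 = 9.9 × 10⁷ Pa = 99 MPa
  Case 3: sigma = (1.3 × 10¹¹) × 0.0019 = 2.47 × 10⁸ Pa = 247 MPa
Ordering: 325 MPa (case 1) > 247 MPa (case 3) > 99 MPa (case 2)
Final answer: 1, 3, 2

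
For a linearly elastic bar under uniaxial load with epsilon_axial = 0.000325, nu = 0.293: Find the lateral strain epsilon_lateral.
Model: a linearly elastic bar under uniaxial load, so epsilon_lateral = -nu·epsilon_axial.
Substitute:
  epsilon_lateral = -(0.293 × 0.000325)
  epsilon_lateral = -9.522 × 10⁻⁵
Final answer: epsilon_lateral = -9.522 × 10⁻⁵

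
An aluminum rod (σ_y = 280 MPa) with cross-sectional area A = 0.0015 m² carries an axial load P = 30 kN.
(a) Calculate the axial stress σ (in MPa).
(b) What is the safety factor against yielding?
(a) Axial stress σ = P/A. Convert P = 30 kN = 30000 N.
  σ = 30000 / 0.0015 = 2 × 10⁷ Pa = 20 MPa
(b) Safety factor SF = σ_y/σ = 280 / 20 = 14
Final answer: (a) σ = 20 MPa, (b) SF = 14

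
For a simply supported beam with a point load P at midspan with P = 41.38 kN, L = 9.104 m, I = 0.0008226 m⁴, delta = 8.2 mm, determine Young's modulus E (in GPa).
Model: a simply supported beam with a point load P at midspan, so delta = (P·L^3) / (48·E·I).
Solve for E: E = (P·L^3) / (48·delta·I).
Convert to SI units:
  P = 41.38 kN = 41380 N
  delta = 8.2 mm = 0.0082 m
Substitute:
  E = (41380 × 9.104^3) / (48 × 0.0082 × 0.0008226)
  E = 9.644 × 10¹⁰ Pa
Convert: E = 9.644 × 10¹⁰ Pa = 96.44 GPa
Final answer: E = 96.44 GPa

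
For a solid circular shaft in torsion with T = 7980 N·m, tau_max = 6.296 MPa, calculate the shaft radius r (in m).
Model: a solid circular shaft in torsion, so tau_max = (2·T) / (π·r^3).
Solve for r: r = ((2·T) / (π·tau_max))^(1/3).
Convert to SI units:
  tau_max = 6.296 MPa = 6.296 × 10⁶ Pa
Substitute:
  r = ((2 × 7980) / (π × (6.296 × 10⁶)))^(1/3)
  r = 0.0931 m
Final answer: r = 0.0931 m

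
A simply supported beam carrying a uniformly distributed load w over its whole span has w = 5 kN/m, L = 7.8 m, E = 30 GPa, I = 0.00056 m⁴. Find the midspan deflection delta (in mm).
Model: a simply supported beam carrying a uniformly distributed load w over its whole span, so delta = (5·w·L^4) / (384·E·I).
Convert to SI units:
  w = 5 kN/m = 5000 N/m
  E = 30 GPa = 3 × 10¹⁰ Pa
Substitute:
  delta = (5 × 5000 × 7.8^4) / (384 × (3 × 10¹⁰) × 0.00056)
  delta = 0.01434 m
Convert: delta = 0.01434 m = 14.34 mm
Final answer: delta = 14.34 mm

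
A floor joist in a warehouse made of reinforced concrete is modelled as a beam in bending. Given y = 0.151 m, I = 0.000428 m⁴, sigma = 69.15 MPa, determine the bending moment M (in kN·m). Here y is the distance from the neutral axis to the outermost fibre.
Model: a beam in bending, so sigma = (M·y) / I.
Solve for M: M = (sigma·I) / y.
Convert to SI units:
  sigma = 69.15 MPa = 6.915 × 10⁷ Pa
Substitute:
  M = ((6.915 × 10⁷) × 0.000428) / 0.151
  M = 196000 N·m
Convert: M = 196000 N·m = 196 kN·m
Final answer: M = 196 kN·m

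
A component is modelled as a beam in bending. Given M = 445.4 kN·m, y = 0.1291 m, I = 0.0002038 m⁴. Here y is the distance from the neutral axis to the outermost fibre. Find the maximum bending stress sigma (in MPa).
Model: a beam in bending, so sigma = (M·y) / I.
Convert to SI units:
  M = 445.4 kN·m = 445400 N·m
Substitute:
  sigma = (445400 × 0.1291) / 0.0002038
  sigma = 2.821 × 10⁸ Pa
Convert: sigma = 2.821 × 10⁸ Pa = 282.1 MPa
Final answer: sigma = 282.1 MPa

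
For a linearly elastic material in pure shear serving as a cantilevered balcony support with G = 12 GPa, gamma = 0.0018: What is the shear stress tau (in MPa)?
Model: a linearly elastic material in pure shear, so tau = G·gamma.
Convert to SI units:
  G = 12 GPa = 1.2 × 10¹⁰ Pa
Substitute:
  tau = (1.2 × 10¹⁰) × 0.0018
  tau = 2.16 × 10⁷ Pa
Convert: tau = 2.16 × 10⁷ Pa = 21.6 MPa
Final answer: tau = 21.6 MPa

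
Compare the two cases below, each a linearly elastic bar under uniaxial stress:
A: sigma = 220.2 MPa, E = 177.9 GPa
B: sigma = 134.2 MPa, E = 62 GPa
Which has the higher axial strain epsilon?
Model: a linearly elastic bar under uniaxial stress, so epsilon = sigma / E (SI units).
  A: epsilon = (2.202 × 10⁸) / (1.779 × 10¹¹) = 0.001238
  B: epsilon = (1.342 × 10⁸) / (6.2 × 10¹⁰) = 0.002165
0.002165 > 0.001238, so B is larger.
Final answer: B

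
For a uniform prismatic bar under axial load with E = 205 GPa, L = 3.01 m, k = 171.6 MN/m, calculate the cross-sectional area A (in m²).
Model: a uniform prismatic bar under axial load, so k = (A·E) / L.
Solve for A: A = (k·L) / E.
Convert to SI units:
  E = 205 GPa = 2.05 × 10¹¹ Pa
  k = 171.6 MN/m = 1.716 × 10⁸ N/m
Substitute:
  A = ((1.716 × 10⁸) × 3.01) / (2.05 × 10¹¹)
  A = 0.00252 m²
Final answer: A = 0.00252 m²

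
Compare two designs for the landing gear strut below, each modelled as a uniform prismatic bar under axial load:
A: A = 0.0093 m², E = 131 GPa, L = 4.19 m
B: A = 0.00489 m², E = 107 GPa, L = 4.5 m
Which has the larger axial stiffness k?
Model: a uniform prismatic bar under axial load, so k = (A·E) / L (SI units).
  A: k = (0.0093 × (1.31 × 10¹¹)) / 4.19 = 2.908 × 10⁸ N/m = 290.8 MN/m
  B: k = (0.00489 × (1.07 × 10¹¹)) / 4.5 = 1.163 × 10⁸ N/m = 116.3 MN/m
290.8 MN/m > 116.3 MN/m, so A is larger.
Final answer: A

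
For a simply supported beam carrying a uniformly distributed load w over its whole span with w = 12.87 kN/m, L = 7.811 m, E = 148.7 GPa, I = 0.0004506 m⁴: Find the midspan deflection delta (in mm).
Model: a simply supported beam carrying a uniformly distributed load w over its whole span, so delta = (5·w·L^4) / (384·E·I).
Convert to SI units:
  w = 12.87 kN/m = 12870 N/m
  E = 148.7 GPa = 1.487 × 10¹¹ Pa
Substitute:
  delta = (5 × 12870 × 7.811^4) / (384 × (1.487 × 10¹¹) × 0.0004506)
  delta = 0.00931 m
Convert: delta = 0.00931 m = 9.31 mm
Final answer: delta = 9.31 mm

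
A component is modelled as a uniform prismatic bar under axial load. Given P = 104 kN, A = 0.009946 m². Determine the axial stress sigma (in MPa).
Model: a uniform prismatic bar under axial load, so sigma = P / A.
Convert to SI units:
  P = 104 kN = 104000 N
Substitute:
  sigma = 104000 / 0.009946
  sigma = 1.046 × 10⁷ Pa
Convert: sigma = 1.046 × 10⁷ Pa = 10.46 MPa
Final answer: sigma = 10.46 MPa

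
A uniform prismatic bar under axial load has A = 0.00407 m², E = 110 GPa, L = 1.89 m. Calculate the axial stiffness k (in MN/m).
Model: a uniform prismatic bar under axial load, so k = (A·E) / L.
Convert to SI units:
  E = 110 GPa = 1.1 × 10¹¹ Pa
Substitute:
  k = (0.00407 × (1.1 × 10¹¹)) / 1.89
  k = 2.369 × 10⁸ N/m
Convert: k = 2.369 × 10⁸ N/m = 236.9 MN/m
Final answer: k = 236.9 MN/m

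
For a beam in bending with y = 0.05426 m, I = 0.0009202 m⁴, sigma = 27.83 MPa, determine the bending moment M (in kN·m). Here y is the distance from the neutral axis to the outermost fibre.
Model: a beam in bending, so sigma = (M·y) / I.
Solve for M: M = (sigma·I) / y.
Convert to SI units:
  sigma = 27.83 MPa = 2.783 × 10⁷ Pa
Substitute:
  M = ((2.783 × 10⁷) × 0.0009202) / 0.05426
  M = 472000 N·m
Convert: M = 472000 N·m = 472 kN·m
Final answer: M = 472 kN·m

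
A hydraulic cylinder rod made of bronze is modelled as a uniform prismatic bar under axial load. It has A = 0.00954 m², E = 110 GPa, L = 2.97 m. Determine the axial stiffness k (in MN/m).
Model: a uniform prismatic bar under axial load, so k = (A·E) / L.
Convert to SI units:
  E = 110 GPa = 1.1 × 10¹¹ Pa
Substitute:
  k = (0.00954 × (1.1 × 10¹¹)) / 2.97
  k = 3.533 × 10⁸ N/m
Convert: k = 3.533 × 10⁸ N/m = 353.3 MN/m
Final answer: k = 353.3 MN/m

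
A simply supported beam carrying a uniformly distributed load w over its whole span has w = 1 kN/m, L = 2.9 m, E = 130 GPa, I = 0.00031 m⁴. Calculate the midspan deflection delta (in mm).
Model: a simply supported beam carrying a uniformly distributed load w over its whole span, so delta = (5·w·L^4) / (384·E·I).
Convert to SI units:
  w = 1 kN/m = 1000 N/m
  E = 130 GPa = 1.3 × 10¹¹ Pa
Substitute:
  delta = (5 × 1000 × 2.9^4) / (384 × (1.3 × 10¹¹) × 0.00031)
  delta = 2.285 × 10⁻⁵ m
Convert: delta = 2.285 × 10⁻⁵ m = 0.02285 mm
Final answer: delta = 0.02285 mm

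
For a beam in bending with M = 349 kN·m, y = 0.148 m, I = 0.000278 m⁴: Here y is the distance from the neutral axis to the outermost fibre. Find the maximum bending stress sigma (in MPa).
Model: a beam in bending, so sigma = (M·y) / I.
Convert to SI units:
  M = 349 kN·m = 349000 N·m
Substitute:
  sigma = (349000 × 0.148) / 0.000278
  sigma = 1.858 × 10⁸ Pa
Convert: sigma = 1.858 × 10⁸ Pa = 185.8 MPa
Final answer: sigma = 185.8 MPa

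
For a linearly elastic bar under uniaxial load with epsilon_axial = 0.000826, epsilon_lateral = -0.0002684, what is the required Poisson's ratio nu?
Model: a linearly elastic bar under uniaxial load, so epsilon_lateral = -nu·epsilon_axial.
Solve for nu: nu = -epsilon_lateral / epsilon_axial.
Substitute:
  nu = -(-0.0002684) / 0.000826
  nu = 0.3249
Final answer: nu = 0.3249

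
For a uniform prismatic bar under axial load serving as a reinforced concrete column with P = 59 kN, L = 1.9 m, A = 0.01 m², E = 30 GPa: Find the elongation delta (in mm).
Model: a uniform prismatic bar under axial load, so delta = (P·L) / (A·E).
Convert to SI units:
  P = 59 kN = 59000 N
  E = 30 GPa = 3 × 10¹⁰ Pa
Substitute:
  delta = (59000 × 1.9) / (0.01 × (3 × 10¹⁰))
  delta = 0.0003737 m
Convert: delta = 0.0003737 m = 0.3737 mm
Final answer: delta = 0.3737 mm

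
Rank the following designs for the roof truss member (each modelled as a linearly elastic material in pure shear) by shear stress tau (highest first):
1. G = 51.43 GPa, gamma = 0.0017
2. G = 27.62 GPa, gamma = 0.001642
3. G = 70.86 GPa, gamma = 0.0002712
Model: a linearly elastic material in pure shear, so tau = G·gamma (SI units).
  Case 1: tau = (5.143 × 10¹⁰) × 0.0017 = 8.743 × 10⁷ Pa = 87.43 MPa
  Case 2: tau = (2.762 × 10¹⁰) × 0.001642 = 4.535 × 10⁷ Pa = 45.35 MPa
  Case 3: tau = (7.086 × 10¹⁰) × 0.0002712 = 1.922 × 10⁷ Pa = 19.22 MPa
Ordering: 87.43 MPa (case 1) > 45.35 MPa (case 2) > 19.22 MPa (case 3)
Final answer: 1, 2, 3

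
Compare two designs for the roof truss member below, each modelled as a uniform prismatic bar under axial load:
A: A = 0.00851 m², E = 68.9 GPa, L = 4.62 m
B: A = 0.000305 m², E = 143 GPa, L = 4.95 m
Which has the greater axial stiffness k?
Model: a uniform prismatic bar under axial load, so k = (A·E) / L (SI units).
  A: k = (0.00851 × (6.89 × 10¹⁰)) / 4.62 = 1.269 × 10⁸ N/m = 126.9 MN/m
  B: k = (0.000305 × (1.43 × 10¹¹)) / 4.95 = 8.811 × 10⁶ N/m = 8.811 MN/m
126.9 MN/m > 8.811 MN/m, so A is larger.
Final answer: A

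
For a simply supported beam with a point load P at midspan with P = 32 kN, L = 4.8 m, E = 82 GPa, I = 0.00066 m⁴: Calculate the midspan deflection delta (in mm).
Model: a simply supported beam with a point load P at midspan, so delta = (P·L^3) / (48·E·I).
Convert to SI units:
  P = 32 kN = 32000 N
  E = 82 GPa = 8.2 × 10¹⁰ Pa
Substitute:
  delta = (32000 × 4.8^3) / (48 × (8.2 × 10¹⁰) × 0.00066)
  delta = 0.001362 m
Convert: delta = 0.001362 m = 1.362 mm
Final answer: delta = 1.362 mm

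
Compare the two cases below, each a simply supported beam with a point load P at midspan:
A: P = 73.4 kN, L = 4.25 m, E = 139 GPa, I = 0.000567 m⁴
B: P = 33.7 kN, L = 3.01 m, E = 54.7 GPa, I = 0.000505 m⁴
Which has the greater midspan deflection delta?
Model: a simply supported beam with a point load P at midspan, so delta = (P·L^3) / (48·E·I) (SI units).
  A: delta = (73400 × 4.25^3) / (48 × (1.39 × 10¹¹) × 0.000567) = 0.001489 m = 1.489 mm
  B: delta = (33700 × 3.01^3) / (48 × (5.47 × 10¹⁰) × 0.000505) = 0.0006931 m = 0.6931 mm
1.489 mm > 0.6931 mm, so A is larger.
Final answer: A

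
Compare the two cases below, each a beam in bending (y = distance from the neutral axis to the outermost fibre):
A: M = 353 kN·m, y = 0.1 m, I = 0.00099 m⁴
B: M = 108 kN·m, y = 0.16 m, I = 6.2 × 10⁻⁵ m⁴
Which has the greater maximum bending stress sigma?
Model: a beam in bending (y = distance from the neutral axis to the outermost fibre), so sigma = (M·y) / I (SI units).
  A: sigma = (353000 × 0.1) / 0.00099 = 3.566 × 10⁷ Pa = 35.66 MPa
  B: sigma = (108000 × 0.16) / (6.2 × 10⁻⁵) = 2.787 × 10⁸ Pa = 278.7 MPa
278.7 MPa > 35.66 MPa, so B is larger.
Final answer: B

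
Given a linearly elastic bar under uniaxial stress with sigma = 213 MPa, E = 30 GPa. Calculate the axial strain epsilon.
Model: a linearly elastic bar under uniaxial stress, so epsilon = sigma / E.
Convert to SI units:
  sigma = 213 MPa = 2.13 × 10⁸ Pa
  E = 30 GPa = 3 × 10¹⁰ Pa
Substitute:
  epsilon = (2.13 × 10⁸) / (3 × 10¹⁰)
  epsilon = 0.0071
Final answer: epsilon = 0.0071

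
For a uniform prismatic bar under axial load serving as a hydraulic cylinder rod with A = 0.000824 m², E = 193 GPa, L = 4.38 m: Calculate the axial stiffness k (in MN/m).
Model: a uniform prismatic bar under axial load, so k = (A·E) / L.
Convert to SI units:
  E = 193 GPa = 1.93 × 10¹¹ Pa
Substitute:
  k = (0.000824 × (1.93 × 10¹¹)) / 4.38
  k = 3.631 × 10⁷ N/m
Convert: k = 3.631 × 10⁷ N/m = 36.31 MN/m
Final answer: k = 36.31 MN/m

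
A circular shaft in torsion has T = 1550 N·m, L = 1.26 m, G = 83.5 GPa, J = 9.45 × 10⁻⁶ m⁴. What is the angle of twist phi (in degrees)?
Model: a circular shaft in torsion, so phi = (T·L) / (G·J).
Convert to SI units:
  G = 83.5 GPa = 8.35 × 10¹⁰ Pa
Substitute:
  phi = (1550 × 1.26) / ((8.35 × 10¹⁰) × (9.45 × 10⁻⁶))
  phi = 0.002475 rad
Convert to degrees: phi = 0.002475 × 180/π = 0.1418°
Final answer: phi = 0.1418°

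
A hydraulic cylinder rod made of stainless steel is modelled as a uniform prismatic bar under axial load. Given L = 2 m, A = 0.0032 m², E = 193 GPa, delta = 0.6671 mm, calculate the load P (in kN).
Model: a uniform prismatic bar under axial load, so delta = (P·L) / (A·E).
Solve for P: P = (delta·A·E) / L.
Convert to SI units:
  E = 193 GPa = 1.93 × 10¹¹ Pa
  delta = 0.6671 mm = 0.0006671 m
Substitute:
  P = (0.0006671 × 0.0032 × (1.93 × 10¹¹)) / 2
  P = 206000 N
Convert: P = 206000 N = 206 kN
Final answer: P = 206 kN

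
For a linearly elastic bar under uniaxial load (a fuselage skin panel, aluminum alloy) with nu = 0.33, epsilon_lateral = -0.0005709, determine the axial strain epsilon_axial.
Model: a linearly elastic bar under uniaxial load, so epsilon_lateral = -nu·epsilon_axial.
Solve for epsilon_axial: epsilon_axial = -epsilon_lateral / nu.
Substitute:
  epsilon_axial = -(-0.0005709) / 0.33
  epsilon_axial = 0.00173
Final answer: epsilon_axial = 0.00173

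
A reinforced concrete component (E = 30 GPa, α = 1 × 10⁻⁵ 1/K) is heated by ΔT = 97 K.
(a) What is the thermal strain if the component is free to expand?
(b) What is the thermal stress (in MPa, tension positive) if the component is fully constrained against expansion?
(a) Free thermal strain ε_th = α·ΔT = (1 × 10⁻⁵) × 97 = 0.00097
(b) Fully constrained, the expansion is suppressed, so σ = -E·α·ΔT. Convert E = 30 GPa = 3 × 10¹⁰ Pa.
  σ = -(3 × 10¹⁰) × (1 × 10⁻⁵) × 97 = -2.91 × 10⁷ Pa = -29.1 MPa (compressive)
Final answer: (a) ε_th = 0.00097, (b) σ = -29.1 MPa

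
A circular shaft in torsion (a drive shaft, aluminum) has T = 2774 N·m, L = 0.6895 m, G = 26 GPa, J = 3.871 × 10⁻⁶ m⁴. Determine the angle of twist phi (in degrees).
Model: a circular shaft in torsion, so phi = (T·L) / (G·J).
Convert to SI units:
  G = 26 GPa = 2.6 × 10¹⁰ Pa
Substitute:
  phi = (2774 × 0.6895) / ((2.6 × 10¹⁰) × (3.871 × 10⁻⁶))
  phi = 0.019 rad
Convert to degrees: phi = 0.019 × 180/π = 1.089°
Final answer: phi = 1.089°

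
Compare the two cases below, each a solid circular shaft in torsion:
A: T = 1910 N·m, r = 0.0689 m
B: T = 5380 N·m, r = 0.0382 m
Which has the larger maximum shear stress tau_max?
Model: a solid circular shaft in torsion, so tau_max = (2·T) / (π·r^3) (SI units).
  A: tau_max = (2 × 1910) / (π × 0.0689^3) = 3.718 × 10⁶ Pa = 3.718 MPa
  B: tau_max = (2 × 5380) / (π × 0.0382^3) = 6.144 × 10⁷ Pa = 61.44 MPa
61.44 MPa > 3.718 MPa, so B is larger.
Final answer: B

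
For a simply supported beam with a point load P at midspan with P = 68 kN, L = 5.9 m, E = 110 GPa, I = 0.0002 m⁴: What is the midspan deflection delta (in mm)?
Model: a simply supported beam with a point load P at midspan, so delta = (P·L^3) / (48·E·I).
Convert to SI units:
  P = 68 kN = 68000 N
  E = 110 GPa = 1.1 × 10¹¹ Pa
Substitute:
  delta = (68000 × 5.9^3) / (48 × (1.1 × 10¹¹) × 0.0002)
  delta = 0.01323 m
Convert: delta = 0.01323 m = 13.23 mm
Final answer: delta = 13.23 mm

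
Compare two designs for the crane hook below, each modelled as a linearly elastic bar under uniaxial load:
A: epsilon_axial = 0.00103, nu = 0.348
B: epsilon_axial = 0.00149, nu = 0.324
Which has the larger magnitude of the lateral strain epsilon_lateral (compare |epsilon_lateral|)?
Model: a linearly elastic bar under uniaxial load, so epsilon_lateral = -nu·epsilon_axial (SI units).
  A: epsilon_lateral = -(0.348 × 0.00103) = -0.0003584
  B: epsilon_lateral = -(0.324 × 0.00149) = -0.0004828
|epsilon_lateral|: A = 0.0003584, B = 0.0004828, so B is larger in magnitude.
Final answer: B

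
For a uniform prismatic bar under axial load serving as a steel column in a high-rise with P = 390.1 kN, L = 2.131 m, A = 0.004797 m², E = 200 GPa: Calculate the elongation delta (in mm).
Model: a uniform prismatic bar under axial load, so delta = (P·L) / (A·E).
Convert to SI units:
  P = 390.1 kN = 390100 N
  E = 200 GPa = 2 × 10¹¹ Pa
Substitute:
  delta = (390100 × 2.131) / (0.004797 × (2 × 10¹¹))
  delta = 0.0008665 m
Convert: delta = 0.0008665 m = 0.8665 mm
Final answer: delta = 0.8665 mm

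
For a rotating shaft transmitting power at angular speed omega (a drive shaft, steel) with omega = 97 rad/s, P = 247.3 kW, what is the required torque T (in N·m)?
Model: a rotating shaft transmitting power at angular speed omega, so P = T·omega.
Solve for T: T = P / omega.
Convert to SI units:
  P = 247.3 kW = 247300 W
Substitute:
  T = 247300 / 97
  T = 2549 N·m
Final answer: T = 2549 N·m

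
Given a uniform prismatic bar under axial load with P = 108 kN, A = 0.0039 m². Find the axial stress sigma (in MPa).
Model: a uniform prismatic bar under axial load, so sigma = P / A.
Convert to SI units:
  P = 108 kN = 108000 N
Substitute:
  sigma = 108000 / 0.0039
  sigma = 2.769 × 10⁷ Pa
Convert: sigma = 2.769 × 10⁷ Pa = 27.69 MPa
Final answer: sigma = 27.69 MPa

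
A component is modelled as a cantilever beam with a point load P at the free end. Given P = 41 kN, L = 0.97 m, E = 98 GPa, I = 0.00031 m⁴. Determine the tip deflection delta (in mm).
Model: a cantilever beam with a point load P at the free end, so delta = (P·L^3) / (3·E·I).
Convert to SI units:
  P = 41 kN = 41000 N
  E = 98 GPa = 9.8 × 10¹⁰ Pa
Substitute:
  delta = (41000 × 0.97^3) / (3 × (9.8 × 10¹⁰) × 0.00031)
  delta = 0.0004106 m
Convert: delta = 0.0004106 m = 0.4106 mm
Final answer: delta = 0.4106 mm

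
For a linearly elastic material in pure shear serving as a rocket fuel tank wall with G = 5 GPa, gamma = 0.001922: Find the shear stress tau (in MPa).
Model: a linearly elastic material in pure shear, so tau = G·gamma.
Convert to SI units:
  G = 5 GPa = 5 × 10⁹ Pa
Substitute:
  tau = (5 × 10⁹) × 0.001922
  tau = 9.61 × 10⁶ Pa
Convert: tau = 9.61 × 10⁶ Pa = 9.61 MPa
Final answer: tau = 9.61 MPa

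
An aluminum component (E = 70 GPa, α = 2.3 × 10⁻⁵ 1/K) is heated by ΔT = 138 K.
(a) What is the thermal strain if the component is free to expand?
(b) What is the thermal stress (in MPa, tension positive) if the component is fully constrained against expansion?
(a) Free thermal strain ε_th = α·ΔT = (2.3 × 10⁻⁵) × 138 = 0.003174
(b) Fully constrained, the expansion is suppressed, so σ = -E·α·ΔT. Convert E = 70 GPa = 7 × 10¹⁰ Pa.
  σ = -(7 × 10¹⁰) × (2.3 × 10⁻⁵) × 138 = -2.222 × 10⁸ Pa = -222.2 MPa (compressive)
Final answer: (a) ε_th = 0.003174, (b) σ = -222.2 MPa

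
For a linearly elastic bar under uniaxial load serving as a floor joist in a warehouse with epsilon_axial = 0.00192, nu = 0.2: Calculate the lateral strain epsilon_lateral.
Model: a linearly elastic bar under uniaxial load, so epsilon_lateral = -nu·epsilon_axial.
Substitute:
  epsilon_lateral = -(0.2 × 0.00192)
  epsilon_lateral = -0.000384
Final answer: epsilon_lateral = -0.000384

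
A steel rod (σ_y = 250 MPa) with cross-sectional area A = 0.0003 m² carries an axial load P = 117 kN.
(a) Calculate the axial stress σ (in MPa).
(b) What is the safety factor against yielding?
(a) Axial stress σ = P/A. Convert P = 117 kN = 117000 N.
  σ = 117000 / 0.0003 = 3.9 × 10⁸ Pa = 390 MPa
(b) Safety factor SF = σ_y/σ = 250 / 390 = 0.641
Final answer: (a) σ = 390 MPa, (b) SF = 0.641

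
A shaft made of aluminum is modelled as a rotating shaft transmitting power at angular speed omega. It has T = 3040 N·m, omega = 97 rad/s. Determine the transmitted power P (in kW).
Model: a rotating shaft transmitting power at angular speed omega, so P = T·omega.
Substitute:
  P = 3040 × 97
  P = 294900 W
Convert: P = 294900 W = 294.9 kW
Final answer: P = 294.9 kW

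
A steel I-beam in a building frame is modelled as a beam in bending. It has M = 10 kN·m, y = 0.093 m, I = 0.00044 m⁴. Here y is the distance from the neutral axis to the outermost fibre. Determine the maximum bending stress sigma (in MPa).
Model: a beam in bending, so sigma = (M·y) / I.
Convert to SI units:
  M = 10 kN·m = 10000 N·m
Substitute:
  sigma = (10000 × 0.093) / 0.00044
  sigma = 2.114 × 10⁶ Pa
Convert: sigma = 2.114 × 10⁶ Pa = 2.114 MPa
Final answer: sigma = 2.114 MPa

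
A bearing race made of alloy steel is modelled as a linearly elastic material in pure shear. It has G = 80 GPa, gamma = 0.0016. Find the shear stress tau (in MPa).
Model: a linearly elastic material in pure shear, so tau = G·gamma.
Convert to SI units:
  G = 80 GPa = 8 × 10¹⁰ Pa
Substitute:
  tau = (8 × 10¹⁰) × 0.0016
  tau = 1.28 × 10⁸ Pa
Convert: tau = 1.28 × 10⁸ Pa = 128 MPa
Final answer: tau = 128 MPa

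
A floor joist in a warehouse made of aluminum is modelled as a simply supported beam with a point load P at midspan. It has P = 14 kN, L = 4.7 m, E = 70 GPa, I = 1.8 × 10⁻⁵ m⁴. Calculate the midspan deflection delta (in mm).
Model: a simply supported beam with a point load P at midspan, so delta = (P·L^3) / (48·E·I).
Convert to SI units:
  P = 14 kN = 14000 N
  E = 70 GPa = 7 × 10¹⁰ Pa
Substitute:
  delta = (14000 × 4.7^3) / (48 × (7 × 10¹⁰) × (1.8 × 10⁻⁵))
  delta = 0.02403 m
Convert: delta = 0.02403 m = 24.03 mm
Final answer: delta = 24.03 mm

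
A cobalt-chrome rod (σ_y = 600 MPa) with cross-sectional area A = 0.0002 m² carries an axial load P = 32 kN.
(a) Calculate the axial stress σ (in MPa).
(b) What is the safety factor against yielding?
(a) Axial stress σ = P/A. Convert P = 32 kN = 32000 N.
  σ = 32000 / 0.0002 = 1.6 × 10⁸ Pa = 160 MPa
(b) Safety factor SF = σ_y/σ = 600 / 160 = 3.75
Final answer: (a) σ = 160 MPa, (b) SF = 3.75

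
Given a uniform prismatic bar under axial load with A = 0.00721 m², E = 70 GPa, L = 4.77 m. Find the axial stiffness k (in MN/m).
Model: a uniform prismatic bar under axial load, so k = (A·E) / L.
Convert to SI units:
  E = 70 GPa = 7 × 10¹⁰ Pa
Substitute:
  k = (0.00721 × (7 × 10¹⁰)) / 4.77
  k = 1.058 × 10⁸ N/m
Convert: k = 1.058 × 10⁸ N/m = 105.8 MN/m
Final answer: k = 105.8 MN/m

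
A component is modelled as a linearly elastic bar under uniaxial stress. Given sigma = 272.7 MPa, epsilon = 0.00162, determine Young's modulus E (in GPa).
Model: a linearly elastic bar under uniaxial stress, so epsilon = sigma / E.
Solve for E: E = sigma / epsilon.
Convert to SI units:
  sigma = 272.7 MPa = 2.727 × 10⁸ Pa
Substitute:
  E = (2.727 × 10⁸) / 0.00162
  E = 1.683 × 10¹¹ Pa
Convert: E = 1.683 × 10¹¹ Pa = 168.3 GPa
Final answer: E = 168.3 GPa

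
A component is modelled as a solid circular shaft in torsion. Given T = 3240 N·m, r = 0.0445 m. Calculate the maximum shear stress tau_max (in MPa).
Model: a solid circular shaft in torsion, so tau_max = (2·T) / (π·r^3).
Substitute:
  tau_max = (2 × 3240) / (π × 0.0445^3)
  tau_max = 2.341 × 10⁷ Pa
Convert: tau_max = 2.341 × 10⁷ Pa = 23.41 MPa
Final answer: tau_max = 23.41 MPa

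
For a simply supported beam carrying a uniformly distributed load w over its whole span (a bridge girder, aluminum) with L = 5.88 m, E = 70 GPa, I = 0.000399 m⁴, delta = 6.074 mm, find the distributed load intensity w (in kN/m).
Model: a simply supported beam carrying a uniformly distributed load w over its whole span, so delta = (5·w·L^4) / (384·E·I).
Solve for w: w = (384·delta·E·I) / (5·L^4).
Convert to SI units:
  E = 70 GPa = 7 × 10¹⁰ Pa
  delta = 6.074 mm = 0.006074 m
Substitute:
  w = (384 × 0.006074 × (7 × 10¹⁰) × 0.000399) / (5 × 5.88^4)
  w = 10900 N/m
Convert: w = 10900 N/m = 10.9 kN/m
Final answer: w = 10.9 kN/m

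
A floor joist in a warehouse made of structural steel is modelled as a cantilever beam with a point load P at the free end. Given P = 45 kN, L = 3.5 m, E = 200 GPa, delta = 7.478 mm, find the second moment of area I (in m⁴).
Model: a cantilever beam with a point load P at the free end, so delta = (P·L^3) / (3·E·I).
Solve for I: I = (P·L^3) / (3·delta·E).
Convert to SI units:
  P = 45 kN = 45000 N
  E = 200 GPa = 2 × 10¹¹ Pa
  delta = 7.478 mm = 0.007478 m
Substitute:
  I = (45000 × 3.5^3) / (3 × 0.007478 × (2 × 10¹¹))
  I = 0.00043 m⁴
Final answer: I = 0.00043 m⁴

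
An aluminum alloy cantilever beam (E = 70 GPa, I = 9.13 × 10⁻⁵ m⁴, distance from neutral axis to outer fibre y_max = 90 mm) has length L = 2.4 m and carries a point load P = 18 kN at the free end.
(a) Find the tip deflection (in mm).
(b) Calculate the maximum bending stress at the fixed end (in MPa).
(a) Tip deflection of a cantilever with an end point load: δ = P·L^3 / (3·E·I). Convert P = 18 kN = 18000 N, E = 70 GPa = 7 × 10¹⁰ Pa.
  δ = (18000 × 2.4^3) / (3 × (7 × 10¹⁰) × (9.13 × 10⁻⁵)) = 0.01298 m = 12.98 mm
(b) Maximum bending moment at the fixed end: M = P·L = 18000 × 2.4 = 43200 N·m. Convert y_max = 90 mm = 0.09 m.
  σ = M·y_max / I = (43200 × 0.09) / (9.13 × 10⁻⁵) = 4.258 × 10⁷ Pa = 42.58 MPa
Final answer: (a) δ = 12.98 mm, (b) σ = 42.58 MPa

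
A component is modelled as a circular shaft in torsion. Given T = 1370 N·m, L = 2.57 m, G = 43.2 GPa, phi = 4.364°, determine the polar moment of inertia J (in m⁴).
Model: a circular shaft in torsion, so phi = (T·L) / (G·J).
Solve for J: J = (T·L) / (phi·G).
Convert to SI units:
  G = 43.2 GPa = 4.32 × 10¹⁰ Pa
  phi = 4.364° = 0.07617 rad
Substitute:
  J = (1370 × 2.57) / (0.07617 × (4.32 × 10¹⁰))
  J = 1.07 × 10⁻⁶ m⁴
Final answer: J = 1.07 × 10⁻⁶ m⁴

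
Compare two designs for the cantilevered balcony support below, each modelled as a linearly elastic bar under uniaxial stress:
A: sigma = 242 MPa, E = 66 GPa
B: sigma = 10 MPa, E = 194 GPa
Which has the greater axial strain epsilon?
Model: a linearly elastic bar under uniaxial stress, so epsilon = sigma / E (SI units).
  A: epsilon = (2.42 × 10⁸) / (6.6 × 10¹⁰) = 0.003667
  B: epsilon = (1 × 10⁷) / (1.94 × 10¹¹) = 5.155 × 10⁻⁵
0.003667 > 5.155 × 10⁻⁵, so A is larger.
Final answer: A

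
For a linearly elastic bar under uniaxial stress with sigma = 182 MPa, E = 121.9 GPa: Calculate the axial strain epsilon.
Model: a linearly elastic bar under uniaxial stress, so epsilon = sigma / E.
Convert to SI units:
  sigma = 182 MPa = 1.82 × 10⁸ Pa
  E = 121.9 GPa = 1.219 × 10¹¹ Pa
Substitute:
  epsilon = (1.82 × 10⁸) / (1.219 × 10¹¹)
  epsilon = 0.001493
Final answer: epsilon = 0.001493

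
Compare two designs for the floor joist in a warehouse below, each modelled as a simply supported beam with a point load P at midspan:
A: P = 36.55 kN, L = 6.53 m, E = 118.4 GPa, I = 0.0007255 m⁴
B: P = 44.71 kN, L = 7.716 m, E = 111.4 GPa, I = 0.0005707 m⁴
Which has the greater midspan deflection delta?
Model: a simply supported beam with a point load P at midspan, so delta = (P·L^3) / (48·E·I) (SI units).
  A: delta = (36550 × 6.53^3) / (48 × (1.184 × 10¹¹) × 0.0007255) = 0.002468 m = 2.468 mm
  B: delta = (44710 × 7.716^3) / (48 × (1.114 × 10¹¹) × 0.0005707) = 0.00673 m = 6.73 mm
6.73 mm > 2.468 mm, so B is larger.
Final answer: B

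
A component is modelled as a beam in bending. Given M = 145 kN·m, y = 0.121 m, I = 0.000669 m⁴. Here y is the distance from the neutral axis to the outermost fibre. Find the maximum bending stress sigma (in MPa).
Model: a beam in bending, so sigma = (M·y) / I.
Convert to SI units:
  M = 145 kN·m = 145000 N·m
Substitute:
  sigma = (145000 × 0.121) / 0.000669
  sigma = 2.623 × 10⁷ Pa
Convert: sigma = 2.623 × 10⁷ Pa = 26.23 MPa
Final answer: sigma = 26.23 MPa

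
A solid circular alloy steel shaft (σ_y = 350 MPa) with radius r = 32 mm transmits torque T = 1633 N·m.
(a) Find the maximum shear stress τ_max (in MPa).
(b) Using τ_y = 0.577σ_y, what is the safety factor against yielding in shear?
(a) For a solid circular shaft, τ_max = T·r/J with J = π·r^4/2, i.e. τ_max = 2·T / (π·r^3). Convert r = 32 mm = 0.032 m.
  τ_max = (2 × 1633) / (π × 0.032^3) = 3.173 × 10⁷ Pa = 31.73 MPa
(b) τ_y = 0.577 × 350 = 201.95 MPa
  SF = τ_y/τ_max = 201.95 / 31.73 = 6.365
Final answer: (a) τ_max = 31.73 MPa, (b) SF = 6.365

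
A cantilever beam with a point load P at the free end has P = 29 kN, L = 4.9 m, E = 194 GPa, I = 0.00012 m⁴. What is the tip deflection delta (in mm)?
Model: a cantilever beam with a point load P at the free end, so delta = (P·L^3) / (3·E·I).
Convert to SI units:
  P = 29 kN = 29000 N
  E = 194 GPa = 1.94 × 10¹¹ Pa
Substitute:
  delta = (29000 × 4.9^3) / (3 × (1.94 × 10¹¹) × 0.00012)
  delta = 0.04885 m
Convert: delta = 0.04885 m = 48.85 mm
Final answer: delta = 48.85 mm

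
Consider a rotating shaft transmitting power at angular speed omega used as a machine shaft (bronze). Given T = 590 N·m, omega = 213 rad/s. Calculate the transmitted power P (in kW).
Model: a rotating shaft transmitting power at angular speed omega, so P = T·omega.
Substitute:
  P = 590 × 213
  P = 125700 W
Convert: P = 125700 W = 125.7 kW
Final answer: P = 125.7 kW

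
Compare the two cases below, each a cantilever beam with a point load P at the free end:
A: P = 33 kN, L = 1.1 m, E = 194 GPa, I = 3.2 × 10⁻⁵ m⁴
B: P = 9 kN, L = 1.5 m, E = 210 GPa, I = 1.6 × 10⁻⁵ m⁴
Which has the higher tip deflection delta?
Model: a cantilever beam with a point load P at the free end, so delta = (P·L^3) / (3·E·I) (SI units).
  A: delta = (33000 × 1.1^3) / (3 × (1.94 × 10¹¹) × (3.2 × 10⁻⁵)) = 0.002358 m = 2.358 mm
  B: delta = (9000 × 1.5^3) / (3 × (2.1 × 10¹¹) × (1.6 × 10⁻⁵)) = 0.003013 m = 3.013 mm
3.013 mm > 2.358 mm, so B is larger.
Final answer: B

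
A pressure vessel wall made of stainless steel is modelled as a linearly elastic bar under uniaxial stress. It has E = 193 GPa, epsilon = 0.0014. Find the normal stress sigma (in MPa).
Model: a linearly elastic bar under uniaxial stress, so sigma = E·epsilon.
Convert to SI units:
  E = 193 GPa = 1.93 × 10¹¹ Pa
Substitute:
  sigma = (1.93 × 10¹¹) × 0.0014
  sigma = 2.702 × 10⁸ Pa
Convert: sigma = 2.702 × 10⁸ Pa = 270.2 MPa
Final answer: sigma = 270.2 MPa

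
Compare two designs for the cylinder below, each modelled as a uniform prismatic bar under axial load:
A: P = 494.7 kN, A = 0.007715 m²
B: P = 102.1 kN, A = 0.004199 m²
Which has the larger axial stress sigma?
Model: a uniform prismatic bar under axial load, so sigma = P / A (SI units).
  A: sigma = 494700 / 0.007715 = 6.412 × 10⁷ Pa = 64.12 MPa
  B: sigma = 102100 / 0.004199 = 2.432 × 10⁷ Pa = 24.32 MPa
64.12 MPa > 24.32 MPa, so A is larger.
Final answer: A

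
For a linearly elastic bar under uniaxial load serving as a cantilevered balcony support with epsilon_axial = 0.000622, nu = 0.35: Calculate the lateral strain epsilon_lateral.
Model: a linearly elastic bar under uniaxial load, so epsilon_lateral = -nu·epsilon_axial.
Substitute:
  epsilon_lateral = -(0.35 × 0.000622)
  epsilon_lateral = -0.0002177
Final answer: epsilon_lateral = -0.0002177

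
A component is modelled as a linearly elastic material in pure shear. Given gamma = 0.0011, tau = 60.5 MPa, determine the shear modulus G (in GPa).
Model: a linearly elastic material in pure shear, so tau = G·gamma.
Solve for G: G = tau / gamma.
Convert to SI units:
  tau = 60.5 MPa = 6.05 × 10⁷ Pa
Substitute:
  G = (6.05 × 10⁷) / 0.0011
  G = 5.5 × 10¹⁰ Pa
Convert: G = 5.5 × 10¹⁰ Pa = 55 GPa
Final answer: G = 55 GPa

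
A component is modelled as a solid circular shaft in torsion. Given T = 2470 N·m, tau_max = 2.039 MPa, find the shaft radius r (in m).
Model: a solid circular shaft in torsion, so tau_max = (2·T) / (π·r^3).
Solve for r: r = ((2·T) / (π·tau_max))^(1/3).
Convert to SI units:
  tau_max = 2.039 MPa = 2.039 × 10⁶ Pa
Substitute:
  r = ((2 × 2470) / (π × (2.039 × 10⁶)))^(1/3)
  r = 0.0917 m
Final answer: r = 0.0917 m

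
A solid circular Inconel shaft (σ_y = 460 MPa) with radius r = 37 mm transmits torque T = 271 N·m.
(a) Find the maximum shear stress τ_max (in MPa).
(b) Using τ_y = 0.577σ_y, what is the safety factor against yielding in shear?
(a) For a solid circular shaft, τ_max = T·r/J with J = π·r^4/2, i.e. τ_max = 2·T / (π·r^3). Convert r = 37 mm = 0.037 m.
  τ_max = (2 × 271) / (π × 0.037^3) = 3.406 × 10⁶ Pa = 3.406 MPa
(b) τ_y = 0.577 × 460 = 265.42 MPa
  SF = τ_y/τ_max = 265.42 / 3.406 = 77.93
Final answer: (a) τ_max = 3.406 MPa, (b) SF = 77.93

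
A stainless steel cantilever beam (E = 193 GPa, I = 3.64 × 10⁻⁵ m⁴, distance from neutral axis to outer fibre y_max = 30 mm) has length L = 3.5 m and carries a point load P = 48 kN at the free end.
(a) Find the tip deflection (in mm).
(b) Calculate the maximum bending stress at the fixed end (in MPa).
(a) Tip deflection of a cantilever with an end point load: δ = P·L^3 / (3·E·I). Convert P = 48 kN = 48000 N, E = 193 GPa = 1.93 × 10¹¹ Pa.
  δ = (48000 × 3.5^3) / (3 × (1.93 × 10¹¹) × (3.64 × 10⁻⁵)) = 0.09765 m = 97.65 mm
(b) Maximum bending moment at the fixed end: M = P·L = 48000 × 3.5 = 168000 N·m. Convert y_max = 30 mm = 0.03 m.
  σ = M·y_max / I = (168000 × 0.03) / (3.64 × 10⁻⁵) = 1.385 × 10⁸ Pa = 138.5 MPa
Final answer: (a) δ = 97.65 mm, (b) σ = 138.5 MPa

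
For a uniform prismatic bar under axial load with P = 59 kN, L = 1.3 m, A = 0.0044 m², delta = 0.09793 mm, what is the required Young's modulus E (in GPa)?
Model: a uniform prismatic bar under axial load, so delta = (P·L) / (A·E).
Solve for E: E = (P·L) / (delta·A).
Convert to SI units:
  P = 59 kN = 59000 N
  delta = 0.09793 mm = 9.793 × 10⁻⁵ m
Substitute:
  E = (59000 × 1.3) / ((9.793 × 10⁻⁵) × 0.0044)
  E = 1.78 × 10¹¹ Pa
Convert: E = 1.78 × 10¹¹ Pa = 178 GPa
Final answer: E = 178 GPa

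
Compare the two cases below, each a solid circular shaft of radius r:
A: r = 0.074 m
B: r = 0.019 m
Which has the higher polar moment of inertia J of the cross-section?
Model: a solid circular shaft of radius r, so J = (π·r^4) / 2 (SI units).
  A: J = (π × 0.074^4) / 2 = 4.71 × 10⁻⁵ m⁴
  B: J = (π × 0.019^4) / 2 = 2.047 × 10⁻⁷ m⁴
4.71 × 10⁻⁵ m⁴ > 2.047 × 10⁻⁷ m⁴, so A is larger.
Final answer: A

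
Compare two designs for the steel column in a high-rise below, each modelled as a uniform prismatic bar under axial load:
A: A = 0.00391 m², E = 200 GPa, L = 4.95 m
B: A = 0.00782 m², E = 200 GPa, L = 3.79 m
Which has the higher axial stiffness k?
Model: a uniform prismatic bar under axial load, so k = (A·E) / L (SI units).
  A: k = (0.00391 × (2 × 10¹¹)) / 4.95 = 1.58 × 10⁸ N/m = 158 MN/m
  B: k = (0.00782 × (2 × 10¹¹)) / 3.79 = 4.127 × 10⁸ N/m = 412.7 MN/m
412.7 MN/m > 158 MN/m, so B is larger.
Final answer: B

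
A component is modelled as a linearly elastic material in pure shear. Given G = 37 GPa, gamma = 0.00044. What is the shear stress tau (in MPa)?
Model: a linearly elastic material in pure shear, so tau = G·gamma.
Convert to SI units:
  G = 37 GPa = 3.7 × 10¹⁰ Pa
Substitute:
  tau = (3.7 × 10¹⁰) × 0.00044
  tau = 1.628 × 10⁷ Pa
Convert: tau = 1.628 × 10⁷ Pa = 16.28 MPa
Final answer: tau = 16.28 MPa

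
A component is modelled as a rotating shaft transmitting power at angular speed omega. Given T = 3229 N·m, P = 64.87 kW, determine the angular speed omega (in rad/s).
Model: a rotating shaft transmitting power at angular speed omega, so P = T·omega.
Solve for omega: omega = P / T.
Convert to SI units:
  P = 64.87 kW = 64870 W
Substitute:
  omega = 64870 / 3229
  omega = 20.09 rad/s
Final answer: omega = 20.09 rad/s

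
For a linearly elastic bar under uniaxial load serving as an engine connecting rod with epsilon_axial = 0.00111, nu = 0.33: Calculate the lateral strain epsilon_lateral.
Model: a linearly elastic bar under uniaxial load, so epsilon_lateral = -nu·epsilon_axial.
Substitute:
  epsilon_lateral = -(0.33 × 0.00111)
  epsilon_lateral = -0.0003663
Final answer: epsilon_lateral = -0.0003663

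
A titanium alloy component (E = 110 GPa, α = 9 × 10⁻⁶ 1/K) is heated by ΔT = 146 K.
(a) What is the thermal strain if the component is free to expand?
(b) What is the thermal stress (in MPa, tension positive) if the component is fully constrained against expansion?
(a) Free thermal strain ε_th = α·ΔT = (9 × 10⁻⁶) × 146 = 0.001314
(b) Fully constrained, the expansion is suppressed, so σ = -E·α·ΔT. Convert E = 110 GPa = 1.1 × 10¹¹ Pa.
  σ = -(1.1 × 10¹¹) × (9 × 10⁻⁶) × 146 = -1.445 × 10⁸ Pa = -144.5 MPa (compressive)
Final answer: (a) ε_th = 0.001314, (b) σ = -144.5 MPa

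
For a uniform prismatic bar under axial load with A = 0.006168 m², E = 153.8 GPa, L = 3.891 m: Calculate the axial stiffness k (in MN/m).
Model: a uniform prismatic bar under axial load, so k = (A·E) / L.
Convert to SI units:
  E = 153.8 GPa = 1.538 × 10¹¹ Pa
Substitute:
  k = (0.006168 × (1.538 × 10¹¹)) / 3.891
  k = 2.438 × 10⁸ N/m
Convert: k = 2.438 × 10⁸ N/m = 243.8 MN/m
Final answer: k = 243.8 MN/m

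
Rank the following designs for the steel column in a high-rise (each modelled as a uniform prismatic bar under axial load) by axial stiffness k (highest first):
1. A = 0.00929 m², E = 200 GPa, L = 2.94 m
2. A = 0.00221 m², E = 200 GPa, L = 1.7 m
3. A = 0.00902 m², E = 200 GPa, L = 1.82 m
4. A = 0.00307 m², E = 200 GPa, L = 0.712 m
Model: a uniform prismatic bar under axial load, so k = (A·E) / L (SI units).
  Case 1: k = (0.00929 × (2 × 10¹¹)) / 2.94 = 6.32 × 10⁸ N/m = 632 MN/m
  Case 2: k = (0.00221 × (2 × 10¹¹)) / 1.7 = 2.6 × 10⁸ N/m = 260 MN/m
  Case 3: k = (0.00902 × (2 × 10¹¹)) / 1.82 = 9.912 × 10⁸ N/m = 991.2 MN/m
  Case 4: k = (0.00307 × (2 × 10¹¹)) / 0.712 = 8.624 × 10⁸ N/m = 862.4 MN/m
Ordering: 991.2 MN/m (case 3) > 862.4 MN/m (case 4) > 632 MN/m (case 1) > 260 MN/m (case 2)
Final answer: 3, 4, 1, 2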